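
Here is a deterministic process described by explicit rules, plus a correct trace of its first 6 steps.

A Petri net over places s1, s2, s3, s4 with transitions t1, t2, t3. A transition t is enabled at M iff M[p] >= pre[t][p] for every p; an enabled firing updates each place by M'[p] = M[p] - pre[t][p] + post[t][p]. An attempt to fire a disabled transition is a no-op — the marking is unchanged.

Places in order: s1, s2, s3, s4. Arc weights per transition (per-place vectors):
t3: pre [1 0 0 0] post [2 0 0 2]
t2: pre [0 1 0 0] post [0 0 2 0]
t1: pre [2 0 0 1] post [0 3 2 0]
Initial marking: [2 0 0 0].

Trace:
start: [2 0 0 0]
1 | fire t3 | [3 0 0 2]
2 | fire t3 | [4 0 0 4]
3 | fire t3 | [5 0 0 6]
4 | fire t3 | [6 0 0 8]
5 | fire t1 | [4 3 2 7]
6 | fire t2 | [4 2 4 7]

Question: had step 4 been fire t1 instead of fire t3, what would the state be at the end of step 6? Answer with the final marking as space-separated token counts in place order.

(re-executing from step 4 with the substitution; state before step 4: [5 0 0 6])
4 | fire t1 | [3 3 2 5]
5 | fire t1 | [1 6 4 4]
6 | fire t2 | [1 5 6 4]

1 5 6 4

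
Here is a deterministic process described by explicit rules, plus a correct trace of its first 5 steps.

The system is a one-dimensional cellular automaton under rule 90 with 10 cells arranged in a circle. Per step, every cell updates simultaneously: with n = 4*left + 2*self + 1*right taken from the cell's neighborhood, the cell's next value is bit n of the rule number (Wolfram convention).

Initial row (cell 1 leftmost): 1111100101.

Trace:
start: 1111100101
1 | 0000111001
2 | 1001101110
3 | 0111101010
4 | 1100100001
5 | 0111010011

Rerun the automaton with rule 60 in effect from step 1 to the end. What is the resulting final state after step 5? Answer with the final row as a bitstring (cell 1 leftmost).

(re-executing steps 1..5 under rule 60; state before step 1: 1111100101)
1 | 0000010111
2 | 1000011100
3 | 1100010010
4 | 1010011011
5 | 0111010110

0111010110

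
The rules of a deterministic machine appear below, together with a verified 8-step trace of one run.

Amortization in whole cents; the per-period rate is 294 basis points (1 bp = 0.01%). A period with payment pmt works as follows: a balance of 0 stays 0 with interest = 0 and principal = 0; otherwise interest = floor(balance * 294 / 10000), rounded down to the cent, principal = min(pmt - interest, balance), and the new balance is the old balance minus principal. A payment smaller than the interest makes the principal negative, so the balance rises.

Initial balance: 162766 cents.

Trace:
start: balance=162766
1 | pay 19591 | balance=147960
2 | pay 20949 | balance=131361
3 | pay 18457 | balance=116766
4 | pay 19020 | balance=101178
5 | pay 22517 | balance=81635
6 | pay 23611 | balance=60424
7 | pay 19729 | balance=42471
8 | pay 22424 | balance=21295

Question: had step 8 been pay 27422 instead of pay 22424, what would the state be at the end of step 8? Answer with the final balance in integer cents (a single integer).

16297

(re-executing from step 8 with the substitution; state before step 8: balance=42471)
8 | pay 27422 | balance=16297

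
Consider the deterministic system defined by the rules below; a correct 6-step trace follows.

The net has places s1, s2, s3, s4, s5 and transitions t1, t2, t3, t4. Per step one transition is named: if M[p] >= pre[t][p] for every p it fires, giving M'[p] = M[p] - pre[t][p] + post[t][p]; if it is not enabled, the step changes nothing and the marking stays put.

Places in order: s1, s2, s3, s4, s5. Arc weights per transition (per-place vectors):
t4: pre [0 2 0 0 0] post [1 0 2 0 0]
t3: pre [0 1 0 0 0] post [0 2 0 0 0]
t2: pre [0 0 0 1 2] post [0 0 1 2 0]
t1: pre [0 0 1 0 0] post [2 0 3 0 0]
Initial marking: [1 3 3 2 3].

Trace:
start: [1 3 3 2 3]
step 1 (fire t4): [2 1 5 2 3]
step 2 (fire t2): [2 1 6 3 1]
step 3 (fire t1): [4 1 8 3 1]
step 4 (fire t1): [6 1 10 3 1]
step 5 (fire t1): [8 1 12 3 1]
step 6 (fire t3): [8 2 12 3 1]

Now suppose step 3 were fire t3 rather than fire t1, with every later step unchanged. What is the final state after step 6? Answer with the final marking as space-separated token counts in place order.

6 3 10 3 1

(re-executing from step 3 with the substitution; state before step 3: [2 1 6 3 1])
step 3 (fire t3): [2 2 6 3 1]
step 4 (fire t1): [4 2 8 3 1]
step 5 (fire t1): [6 2 10 3 1]
step 6 (fire t3): [6 3 10 3 1]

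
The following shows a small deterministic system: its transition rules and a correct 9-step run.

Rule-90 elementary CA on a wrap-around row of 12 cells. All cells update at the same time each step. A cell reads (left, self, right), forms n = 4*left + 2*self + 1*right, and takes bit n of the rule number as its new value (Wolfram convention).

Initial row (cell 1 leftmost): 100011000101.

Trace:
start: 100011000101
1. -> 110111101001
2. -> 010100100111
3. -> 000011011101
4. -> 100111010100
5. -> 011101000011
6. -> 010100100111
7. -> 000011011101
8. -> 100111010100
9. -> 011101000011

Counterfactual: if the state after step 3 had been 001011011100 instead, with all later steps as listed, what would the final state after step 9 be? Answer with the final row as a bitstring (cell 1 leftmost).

state after step 3 := 001011011100
4. -> 010011010110
5. -> 101111000111
6. -> 101001101100
7. -> 000111101111
8. -> 101100101001
9. -> 101111000111

101111000111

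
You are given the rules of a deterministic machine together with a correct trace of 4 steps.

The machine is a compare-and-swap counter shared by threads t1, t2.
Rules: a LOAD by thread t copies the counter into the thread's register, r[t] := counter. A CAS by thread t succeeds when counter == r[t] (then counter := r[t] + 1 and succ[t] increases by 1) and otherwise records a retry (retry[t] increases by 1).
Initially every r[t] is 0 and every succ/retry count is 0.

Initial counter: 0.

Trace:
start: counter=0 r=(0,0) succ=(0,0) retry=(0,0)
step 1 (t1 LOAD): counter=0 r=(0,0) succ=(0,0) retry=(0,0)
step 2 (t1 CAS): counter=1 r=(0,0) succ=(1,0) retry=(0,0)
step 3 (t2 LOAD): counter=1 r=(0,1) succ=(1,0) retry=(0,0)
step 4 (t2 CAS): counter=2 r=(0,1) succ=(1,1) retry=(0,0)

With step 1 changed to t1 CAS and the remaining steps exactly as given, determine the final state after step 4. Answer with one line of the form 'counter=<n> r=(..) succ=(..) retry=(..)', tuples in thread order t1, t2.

counter=2 r=(0,1) succ=(1,1) retry=(1,0)

(re-executing from step 1 with the substitution; state before step 1: counter=0 r=(0,0) succ=(0,0) retry=(0,0))
step 1 (t1 CAS): counter=1 r=(0,0) succ=(1,0) retry=(0,0)
step 2 (t1 CAS): counter=1 r=(0,0) succ=(1,0) retry=(1,0)
step 3 (t2 LOAD): counter=1 r=(0,1) succ=(1,0) retry=(1,0)
step 4 (t2 CAS): counter=2 r=(0,1) succ=(1,1) retry=(1,0)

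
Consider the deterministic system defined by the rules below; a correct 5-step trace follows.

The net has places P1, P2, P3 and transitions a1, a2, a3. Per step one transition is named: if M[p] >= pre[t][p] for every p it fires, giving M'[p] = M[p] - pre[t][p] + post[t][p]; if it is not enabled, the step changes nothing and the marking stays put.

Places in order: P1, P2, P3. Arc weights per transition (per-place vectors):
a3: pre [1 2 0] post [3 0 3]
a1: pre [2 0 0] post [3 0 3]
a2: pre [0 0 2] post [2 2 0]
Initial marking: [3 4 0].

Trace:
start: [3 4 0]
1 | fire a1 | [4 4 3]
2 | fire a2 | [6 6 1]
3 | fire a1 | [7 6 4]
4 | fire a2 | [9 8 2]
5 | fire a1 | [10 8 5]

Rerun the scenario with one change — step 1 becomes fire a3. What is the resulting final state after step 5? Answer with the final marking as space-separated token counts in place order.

11 6 5

(re-executing from step 1 with the substitution; state before step 1: [3 4 0])
1 | fire a3 | [5 2 3]
2 | fire a2 | [7 4 1]
3 | fire a1 | [8 4 4]
4 | fire a2 | [10 6 2]
5 | fire a1 | [11 6 5]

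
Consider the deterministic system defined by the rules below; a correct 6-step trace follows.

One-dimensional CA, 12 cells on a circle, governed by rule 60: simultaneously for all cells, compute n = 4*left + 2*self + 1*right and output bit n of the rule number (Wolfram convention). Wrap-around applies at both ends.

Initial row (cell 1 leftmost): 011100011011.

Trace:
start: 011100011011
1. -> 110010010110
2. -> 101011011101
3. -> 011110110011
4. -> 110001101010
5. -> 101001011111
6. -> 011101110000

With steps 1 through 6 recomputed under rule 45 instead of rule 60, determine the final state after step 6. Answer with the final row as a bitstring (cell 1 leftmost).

(re-executing steps 1..6 under rule 45; state before step 1: 011100011011)
1. -> 110001010110
2. -> 100101111101
3. -> 000111000011
4. -> 010100011010
5. -> 011101010110
6. -> 010011111100

010011111100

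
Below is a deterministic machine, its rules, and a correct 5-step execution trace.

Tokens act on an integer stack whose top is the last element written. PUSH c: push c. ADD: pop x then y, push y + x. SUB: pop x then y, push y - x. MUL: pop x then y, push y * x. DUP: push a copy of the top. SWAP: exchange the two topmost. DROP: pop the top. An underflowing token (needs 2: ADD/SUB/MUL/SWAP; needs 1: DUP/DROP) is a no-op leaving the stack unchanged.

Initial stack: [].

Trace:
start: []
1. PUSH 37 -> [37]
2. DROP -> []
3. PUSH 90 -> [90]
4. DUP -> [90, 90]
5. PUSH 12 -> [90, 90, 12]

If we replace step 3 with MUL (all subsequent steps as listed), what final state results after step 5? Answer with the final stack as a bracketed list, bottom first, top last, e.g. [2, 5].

[12]

(re-executing from step 3 with the substitution; state before step 3: [])
3. MUL -> []
4. DUP -> []
5. PUSH 12 -> [12]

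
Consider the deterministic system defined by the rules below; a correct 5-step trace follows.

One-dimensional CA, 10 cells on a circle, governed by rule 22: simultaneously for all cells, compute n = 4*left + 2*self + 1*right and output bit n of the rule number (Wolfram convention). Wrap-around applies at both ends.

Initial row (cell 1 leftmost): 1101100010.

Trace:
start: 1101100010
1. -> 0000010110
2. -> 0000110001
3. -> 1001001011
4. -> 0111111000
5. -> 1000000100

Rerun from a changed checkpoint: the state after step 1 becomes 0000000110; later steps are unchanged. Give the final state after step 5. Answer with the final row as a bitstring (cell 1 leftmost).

state after step 1 := 0000000110
2. -> 0000001001
3. -> 1000011111
4. -> 0100100000
5. -> 1111110000

1111110000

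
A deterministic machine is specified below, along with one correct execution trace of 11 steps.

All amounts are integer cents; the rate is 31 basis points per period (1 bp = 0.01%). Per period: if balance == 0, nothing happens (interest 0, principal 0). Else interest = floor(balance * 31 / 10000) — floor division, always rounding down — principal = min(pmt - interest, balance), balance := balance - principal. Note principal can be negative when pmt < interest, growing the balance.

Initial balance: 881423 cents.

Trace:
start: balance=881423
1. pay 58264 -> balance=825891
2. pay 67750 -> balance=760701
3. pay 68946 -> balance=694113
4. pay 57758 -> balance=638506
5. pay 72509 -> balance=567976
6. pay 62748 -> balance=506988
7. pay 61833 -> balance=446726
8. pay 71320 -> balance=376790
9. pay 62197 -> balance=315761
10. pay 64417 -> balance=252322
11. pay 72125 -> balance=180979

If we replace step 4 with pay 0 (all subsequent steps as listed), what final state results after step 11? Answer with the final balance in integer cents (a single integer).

240002

(re-executing from step 4 with the substitution; state before step 4: balance=694113)
4. pay 0 -> balance=696264
5. pay 72509 -> balance=625913
6. pay 62748 -> balance=565105
7. pay 61833 -> balance=505023
8. pay 71320 -> balance=435268
9. pay 62197 -> balance=374420
10. pay 64417 -> balance=311163
11. pay 72125 -> balance=240002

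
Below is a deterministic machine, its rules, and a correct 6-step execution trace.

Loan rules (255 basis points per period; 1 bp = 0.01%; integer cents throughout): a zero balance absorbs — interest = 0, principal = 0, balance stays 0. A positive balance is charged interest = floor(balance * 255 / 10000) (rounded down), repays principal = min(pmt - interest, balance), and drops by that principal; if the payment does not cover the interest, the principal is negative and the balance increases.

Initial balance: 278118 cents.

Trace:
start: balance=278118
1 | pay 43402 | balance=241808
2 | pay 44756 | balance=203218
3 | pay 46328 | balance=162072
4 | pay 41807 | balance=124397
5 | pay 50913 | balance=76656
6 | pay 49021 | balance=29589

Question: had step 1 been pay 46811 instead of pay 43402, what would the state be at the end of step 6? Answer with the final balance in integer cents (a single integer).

(re-executing from step 1 with the substitution; state before step 1: balance=278118)
1 | pay 46811 | balance=238399
2 | pay 44756 | balance=199722
3 | pay 46328 | balance=158486
4 | pay 41807 | balance=120720
5 | pay 50913 | balance=72885
6 | pay 49021 | balance=25722

25722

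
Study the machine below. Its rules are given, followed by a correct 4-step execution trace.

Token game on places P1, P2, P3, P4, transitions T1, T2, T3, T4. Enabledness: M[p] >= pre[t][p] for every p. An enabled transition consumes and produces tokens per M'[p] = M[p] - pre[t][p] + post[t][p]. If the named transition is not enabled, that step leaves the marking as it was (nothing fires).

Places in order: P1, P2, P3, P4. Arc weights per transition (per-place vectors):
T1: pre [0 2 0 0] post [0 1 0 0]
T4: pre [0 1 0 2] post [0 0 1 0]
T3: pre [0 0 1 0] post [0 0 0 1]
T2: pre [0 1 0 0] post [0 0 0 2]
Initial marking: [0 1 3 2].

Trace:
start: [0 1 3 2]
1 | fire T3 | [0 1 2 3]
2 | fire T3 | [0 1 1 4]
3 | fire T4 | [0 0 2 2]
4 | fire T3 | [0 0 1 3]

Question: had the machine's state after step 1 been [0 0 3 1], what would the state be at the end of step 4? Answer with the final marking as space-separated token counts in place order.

state after step 1 := [0 0 3 1]
2 | fire T3 | [0 0 2 2]
3 | fire T4 | [0 0 2 2]
4 | fire T3 | [0 0 1 3]

0 0 1 3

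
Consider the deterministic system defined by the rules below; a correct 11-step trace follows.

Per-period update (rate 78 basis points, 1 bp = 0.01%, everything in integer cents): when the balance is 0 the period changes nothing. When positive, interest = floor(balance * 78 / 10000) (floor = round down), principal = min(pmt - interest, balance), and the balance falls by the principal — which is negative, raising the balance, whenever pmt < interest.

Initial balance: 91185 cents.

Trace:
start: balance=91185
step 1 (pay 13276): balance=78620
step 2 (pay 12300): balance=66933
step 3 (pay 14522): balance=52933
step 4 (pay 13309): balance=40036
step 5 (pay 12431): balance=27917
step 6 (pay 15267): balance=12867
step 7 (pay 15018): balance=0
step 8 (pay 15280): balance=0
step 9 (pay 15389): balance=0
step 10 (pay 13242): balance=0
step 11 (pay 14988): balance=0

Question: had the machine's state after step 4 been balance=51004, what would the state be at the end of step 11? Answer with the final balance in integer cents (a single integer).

state after step 4 := balance=51004
step 5 (pay 12431): balance=38970
step 6 (pay 15267): balance=24006
step 7 (pay 15018): balance=9175
step 8 (pay 15280): balance=0
step 9 (pay 15389): balance=0
step 10 (pay 13242): balance=0
step 11 (pay 14988): balance=0

0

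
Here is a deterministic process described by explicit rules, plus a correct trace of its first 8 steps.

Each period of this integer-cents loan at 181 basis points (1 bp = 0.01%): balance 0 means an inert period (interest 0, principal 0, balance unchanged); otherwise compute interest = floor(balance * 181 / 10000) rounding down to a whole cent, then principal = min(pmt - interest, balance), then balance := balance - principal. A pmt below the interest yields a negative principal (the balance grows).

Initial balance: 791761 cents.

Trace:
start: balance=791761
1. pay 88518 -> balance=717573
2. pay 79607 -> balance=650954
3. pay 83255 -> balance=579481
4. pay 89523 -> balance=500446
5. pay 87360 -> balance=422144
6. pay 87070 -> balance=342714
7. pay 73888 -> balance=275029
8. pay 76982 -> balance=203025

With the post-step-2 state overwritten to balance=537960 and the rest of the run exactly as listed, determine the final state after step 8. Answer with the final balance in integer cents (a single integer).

state after step 2 := balance=537960
3. pay 83255 -> balance=464442
4. pay 89523 -> balance=383325
5. pay 87360 -> balance=302903
6. pay 87070 -> balance=221315
7. pay 73888 -> balance=151432
8. pay 76982 -> balance=77190

77190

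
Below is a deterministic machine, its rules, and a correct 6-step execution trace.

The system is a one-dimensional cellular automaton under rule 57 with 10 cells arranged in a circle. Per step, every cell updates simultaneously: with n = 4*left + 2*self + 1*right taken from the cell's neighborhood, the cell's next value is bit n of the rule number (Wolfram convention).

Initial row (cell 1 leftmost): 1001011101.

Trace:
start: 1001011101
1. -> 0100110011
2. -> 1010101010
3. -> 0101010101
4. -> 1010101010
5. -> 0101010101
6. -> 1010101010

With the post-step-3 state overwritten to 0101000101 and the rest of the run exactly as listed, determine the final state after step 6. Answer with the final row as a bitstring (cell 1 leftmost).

1011010100

state after step 3 := 0101000101
4. -> 1010110010
5. -> 0101101001
6. -> 1011010100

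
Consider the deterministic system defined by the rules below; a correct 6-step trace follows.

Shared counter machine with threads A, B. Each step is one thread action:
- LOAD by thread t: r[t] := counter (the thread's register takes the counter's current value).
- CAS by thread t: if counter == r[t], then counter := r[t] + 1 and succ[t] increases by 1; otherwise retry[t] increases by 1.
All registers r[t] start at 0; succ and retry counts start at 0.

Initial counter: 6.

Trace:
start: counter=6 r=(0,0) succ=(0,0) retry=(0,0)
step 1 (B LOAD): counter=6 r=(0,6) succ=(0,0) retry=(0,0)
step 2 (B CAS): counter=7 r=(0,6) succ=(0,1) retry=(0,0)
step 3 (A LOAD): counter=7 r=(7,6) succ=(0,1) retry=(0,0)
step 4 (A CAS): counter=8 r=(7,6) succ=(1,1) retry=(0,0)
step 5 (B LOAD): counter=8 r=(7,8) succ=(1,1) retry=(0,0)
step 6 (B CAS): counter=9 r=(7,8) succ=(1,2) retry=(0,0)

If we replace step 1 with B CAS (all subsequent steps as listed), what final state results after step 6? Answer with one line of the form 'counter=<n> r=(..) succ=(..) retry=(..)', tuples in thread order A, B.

(re-executing from step 1 with the substitution; state before step 1: counter=6 r=(0,0) succ=(0,0) retry=(0,0))
step 1 (B CAS): counter=6 r=(0,0) succ=(0,0) retry=(0,1)
step 2 (B CAS): counter=6 r=(0,0) succ=(0,0) retry=(0,2)
step 3 (A LOAD): counter=6 r=(6,0) succ=(0,0) retry=(0,2)
step 4 (A CAS): counter=7 r=(6,0) succ=(1,0) retry=(0,2)
step 5 (B LOAD): counter=7 r=(6,7) succ=(1,0) retry=(0,2)
step 6 (B CAS): counter=8 r=(6,7) succ=(1,1) retry=(0,2)

counter=8 r=(6,7) succ=(1,1) retry=(0,2)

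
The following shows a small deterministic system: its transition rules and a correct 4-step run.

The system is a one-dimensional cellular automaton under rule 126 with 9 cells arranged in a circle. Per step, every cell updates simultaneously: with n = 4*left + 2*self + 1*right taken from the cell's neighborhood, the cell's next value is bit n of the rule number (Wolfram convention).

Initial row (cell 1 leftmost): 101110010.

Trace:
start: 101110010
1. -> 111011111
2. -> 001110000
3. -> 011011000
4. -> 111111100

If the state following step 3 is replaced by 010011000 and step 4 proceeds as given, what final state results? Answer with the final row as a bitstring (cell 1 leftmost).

111111100

state after step 3 := 010011000
4. -> 111111100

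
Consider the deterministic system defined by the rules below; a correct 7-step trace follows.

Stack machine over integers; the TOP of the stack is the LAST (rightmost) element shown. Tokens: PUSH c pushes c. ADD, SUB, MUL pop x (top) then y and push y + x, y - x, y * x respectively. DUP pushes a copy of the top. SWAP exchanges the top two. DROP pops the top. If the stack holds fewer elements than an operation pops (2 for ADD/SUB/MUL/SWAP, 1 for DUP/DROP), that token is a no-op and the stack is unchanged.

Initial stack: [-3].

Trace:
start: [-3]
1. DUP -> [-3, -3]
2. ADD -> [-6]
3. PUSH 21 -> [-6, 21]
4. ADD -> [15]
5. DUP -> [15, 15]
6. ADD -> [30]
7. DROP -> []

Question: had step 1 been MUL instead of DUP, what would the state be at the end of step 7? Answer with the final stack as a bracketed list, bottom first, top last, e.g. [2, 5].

[]

(re-executing from step 1 with the substitution; state before step 1: [-3])
1. MUL -> [-3]
2. ADD -> [-3]
3. PUSH 21 -> [-3, 21]
4. ADD -> [18]
5. DUP -> [18, 18]
6. ADD -> [36]
7. DROP -> []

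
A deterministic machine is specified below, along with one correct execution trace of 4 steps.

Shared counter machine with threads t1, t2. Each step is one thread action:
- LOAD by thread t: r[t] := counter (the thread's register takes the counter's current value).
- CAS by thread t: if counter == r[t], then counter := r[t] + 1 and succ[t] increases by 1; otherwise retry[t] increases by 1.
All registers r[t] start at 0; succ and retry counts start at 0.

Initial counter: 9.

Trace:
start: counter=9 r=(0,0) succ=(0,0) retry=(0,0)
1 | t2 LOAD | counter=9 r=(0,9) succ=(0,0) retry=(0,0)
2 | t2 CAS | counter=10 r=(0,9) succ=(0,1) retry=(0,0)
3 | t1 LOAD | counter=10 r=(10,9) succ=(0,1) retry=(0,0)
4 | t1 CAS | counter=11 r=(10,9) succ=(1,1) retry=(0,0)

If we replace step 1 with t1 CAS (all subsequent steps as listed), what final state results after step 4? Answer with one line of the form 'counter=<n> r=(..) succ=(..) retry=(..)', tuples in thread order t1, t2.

(re-executing from step 1 with the substitution; state before step 1: counter=9 r=(0,0) succ=(0,0) retry=(0,0))
1 | t1 CAS | counter=9 r=(0,0) succ=(0,0) retry=(1,0)
2 | t2 CAS | counter=9 r=(0,0) succ=(0,0) retry=(1,1)
3 | t1 LOAD | counter=9 r=(9,0) succ=(0,0) retry=(1,1)
4 | t1 CAS | counter=10 r=(9,0) succ=(1,0) retry=(1,1)

counter=10 r=(9,0) succ=(1,0) retry=(1,1)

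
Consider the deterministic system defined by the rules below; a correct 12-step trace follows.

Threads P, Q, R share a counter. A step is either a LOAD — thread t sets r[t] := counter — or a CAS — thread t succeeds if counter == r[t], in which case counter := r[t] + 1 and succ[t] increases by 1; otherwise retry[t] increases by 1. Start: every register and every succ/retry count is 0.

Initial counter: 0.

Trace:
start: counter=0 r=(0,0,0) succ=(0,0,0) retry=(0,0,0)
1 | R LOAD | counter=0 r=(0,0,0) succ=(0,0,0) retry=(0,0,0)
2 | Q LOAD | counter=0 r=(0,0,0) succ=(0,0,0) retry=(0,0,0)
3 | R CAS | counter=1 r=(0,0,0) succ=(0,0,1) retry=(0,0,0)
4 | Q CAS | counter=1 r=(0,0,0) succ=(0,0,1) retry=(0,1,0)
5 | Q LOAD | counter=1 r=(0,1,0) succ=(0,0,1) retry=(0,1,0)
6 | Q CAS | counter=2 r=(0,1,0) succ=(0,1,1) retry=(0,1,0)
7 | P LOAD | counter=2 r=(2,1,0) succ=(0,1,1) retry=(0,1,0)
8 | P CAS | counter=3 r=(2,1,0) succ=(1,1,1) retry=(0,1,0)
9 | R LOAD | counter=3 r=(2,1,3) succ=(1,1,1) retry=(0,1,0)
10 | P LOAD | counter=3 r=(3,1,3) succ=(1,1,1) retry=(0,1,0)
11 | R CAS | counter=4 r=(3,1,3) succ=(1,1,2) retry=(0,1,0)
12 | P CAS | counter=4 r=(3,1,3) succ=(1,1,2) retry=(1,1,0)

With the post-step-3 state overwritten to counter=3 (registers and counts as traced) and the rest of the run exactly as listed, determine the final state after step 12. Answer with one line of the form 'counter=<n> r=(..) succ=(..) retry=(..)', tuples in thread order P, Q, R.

counter=6 r=(5,3,5) succ=(1,1,2) retry=(1,1,0)

state after step 3 := counter=3 r=(0,0,0) succ=(0,0,1) retry=(0,0,0)
4 | Q CAS | counter=3 r=(0,0,0) succ=(0,0,1) retry=(0,1,0)
5 | Q LOAD | counter=3 r=(0,3,0) succ=(0,0,1) retry=(0,1,0)
6 | Q CAS | counter=4 r=(0,3,0) succ=(0,1,1) retry=(0,1,0)
7 | P LOAD | counter=4 r=(4,3,0) succ=(0,1,1) retry=(0,1,0)
8 | P CAS | counter=5 r=(4,3,0) succ=(1,1,1) retry=(0,1,0)
9 | R LOAD | counter=5 r=(4,3,5) succ=(1,1,1) retry=(0,1,0)
10 | P LOAD | counter=5 r=(5,3,5) succ=(1,1,1) retry=(0,1,0)
11 | R CAS | counter=6 r=(5,3,5) succ=(1,1,2) retry=(0,1,0)
12 | P CAS | counter=6 r=(5,3,5) succ=(1,1,2) retry=(1,1,0)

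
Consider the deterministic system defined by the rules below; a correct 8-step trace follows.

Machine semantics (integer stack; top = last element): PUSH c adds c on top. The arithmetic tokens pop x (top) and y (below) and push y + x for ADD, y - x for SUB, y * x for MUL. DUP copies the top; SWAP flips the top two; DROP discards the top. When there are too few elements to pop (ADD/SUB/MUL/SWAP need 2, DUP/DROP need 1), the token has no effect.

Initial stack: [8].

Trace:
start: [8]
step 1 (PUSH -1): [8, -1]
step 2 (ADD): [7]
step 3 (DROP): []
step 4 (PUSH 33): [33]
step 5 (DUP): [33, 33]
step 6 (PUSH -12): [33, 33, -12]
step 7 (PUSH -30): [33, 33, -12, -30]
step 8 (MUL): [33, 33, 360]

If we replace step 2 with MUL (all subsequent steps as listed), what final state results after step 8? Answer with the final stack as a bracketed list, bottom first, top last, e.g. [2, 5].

[33, 33, 360]

(re-executing from step 2 with the substitution; state before step 2: [8, -1])
step 2 (MUL): [-8]
step 3 (DROP): []
step 4 (PUSH 33): [33]
step 5 (DUP): [33, 33]
step 6 (PUSH -12): [33, 33, -12]
step 7 (PUSH -30): [33, 33, -12, -30]
step 8 (MUL): [33, 33, 360]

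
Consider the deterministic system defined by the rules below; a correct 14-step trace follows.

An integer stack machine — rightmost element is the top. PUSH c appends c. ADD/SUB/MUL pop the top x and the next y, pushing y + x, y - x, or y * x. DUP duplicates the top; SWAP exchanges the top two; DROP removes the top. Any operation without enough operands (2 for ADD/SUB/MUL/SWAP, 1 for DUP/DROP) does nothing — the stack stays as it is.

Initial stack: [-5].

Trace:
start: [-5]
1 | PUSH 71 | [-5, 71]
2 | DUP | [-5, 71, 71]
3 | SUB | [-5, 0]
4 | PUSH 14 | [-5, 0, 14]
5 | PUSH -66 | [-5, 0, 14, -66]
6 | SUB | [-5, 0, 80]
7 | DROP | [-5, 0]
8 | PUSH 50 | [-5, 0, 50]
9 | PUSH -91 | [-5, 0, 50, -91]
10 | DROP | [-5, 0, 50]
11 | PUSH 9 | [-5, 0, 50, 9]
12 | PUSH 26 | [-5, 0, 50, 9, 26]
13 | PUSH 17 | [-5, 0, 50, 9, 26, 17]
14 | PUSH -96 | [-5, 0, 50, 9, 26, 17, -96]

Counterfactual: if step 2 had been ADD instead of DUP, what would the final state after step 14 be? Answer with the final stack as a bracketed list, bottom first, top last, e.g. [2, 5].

[66, 50, 9, 26, 17, -96]

(re-executing from step 2 with the substitution; state before step 2: [-5, 71])
2 | ADD | [66]
3 | SUB | [66]
4 | PUSH 14 | [66, 14]
5 | PUSH -66 | [66, 14, -66]
6 | SUB | [66, 80]
7 | DROP | [66]
8 | PUSH 50 | [66, 50]
9 | PUSH -91 | [66, 50, -91]
10 | DROP | [66, 50]
11 | PUSH 9 | [66, 50, 9]
12 | PUSH 26 | [66, 50, 9, 26]
13 | PUSH 17 | [66, 50, 9, 26, 17]
14 | PUSH -96 | [66, 50, 9, 26, 17, -96]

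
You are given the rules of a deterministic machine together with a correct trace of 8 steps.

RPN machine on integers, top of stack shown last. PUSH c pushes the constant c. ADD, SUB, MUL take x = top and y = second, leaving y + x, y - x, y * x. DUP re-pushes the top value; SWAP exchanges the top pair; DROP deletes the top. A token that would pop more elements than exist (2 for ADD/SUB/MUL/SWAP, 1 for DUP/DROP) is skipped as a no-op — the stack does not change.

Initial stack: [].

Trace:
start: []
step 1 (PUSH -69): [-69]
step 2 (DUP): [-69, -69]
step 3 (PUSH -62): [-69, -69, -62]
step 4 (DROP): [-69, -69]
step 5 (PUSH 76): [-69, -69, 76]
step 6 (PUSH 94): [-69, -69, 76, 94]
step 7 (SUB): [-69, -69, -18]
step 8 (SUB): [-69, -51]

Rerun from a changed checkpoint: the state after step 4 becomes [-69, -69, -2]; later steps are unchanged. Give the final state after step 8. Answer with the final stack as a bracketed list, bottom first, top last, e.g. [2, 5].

state after step 4 := [-69, -69, -2]
step 5 (PUSH 76): [-69, -69, -2, 76]
step 6 (PUSH 94): [-69, -69, -2, 76, 94]
step 7 (SUB): [-69, -69, -2, -18]
step 8 (SUB): [-69, -69, 16]

[-69, -69, 16]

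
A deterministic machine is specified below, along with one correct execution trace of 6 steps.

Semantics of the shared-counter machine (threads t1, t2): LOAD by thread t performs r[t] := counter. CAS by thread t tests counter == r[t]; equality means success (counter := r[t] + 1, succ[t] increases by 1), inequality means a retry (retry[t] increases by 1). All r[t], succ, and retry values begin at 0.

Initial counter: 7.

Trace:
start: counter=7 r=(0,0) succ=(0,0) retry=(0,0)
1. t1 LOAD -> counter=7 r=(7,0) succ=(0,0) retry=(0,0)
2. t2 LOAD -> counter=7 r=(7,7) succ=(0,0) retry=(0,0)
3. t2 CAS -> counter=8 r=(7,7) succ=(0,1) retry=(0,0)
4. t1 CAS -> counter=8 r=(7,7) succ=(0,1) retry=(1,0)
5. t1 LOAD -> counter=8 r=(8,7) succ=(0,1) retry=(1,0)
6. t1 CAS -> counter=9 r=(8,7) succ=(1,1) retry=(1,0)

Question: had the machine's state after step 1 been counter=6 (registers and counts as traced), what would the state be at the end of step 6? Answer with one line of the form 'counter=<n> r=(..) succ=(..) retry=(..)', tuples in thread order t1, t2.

state after step 1 := counter=6 r=(7,0) succ=(0,0) retry=(0,0)
2. t2 LOAD -> counter=6 r=(7,6) succ=(0,0) retry=(0,0)
3. t2 CAS -> counter=7 r=(7,6) succ=(0,1) retry=(0,0)
4. t1 CAS -> counter=8 r=(7,6) succ=(1,1) retry=(0,0)
5. t1 LOAD -> counter=8 r=(8,6) succ=(1,1) retry=(0,0)
6. t1 CAS -> counter=9 r=(8,6) succ=(2,1) retry=(0,0)

counter=9 r=(8,6) succ=(2,1) retry=(0,0)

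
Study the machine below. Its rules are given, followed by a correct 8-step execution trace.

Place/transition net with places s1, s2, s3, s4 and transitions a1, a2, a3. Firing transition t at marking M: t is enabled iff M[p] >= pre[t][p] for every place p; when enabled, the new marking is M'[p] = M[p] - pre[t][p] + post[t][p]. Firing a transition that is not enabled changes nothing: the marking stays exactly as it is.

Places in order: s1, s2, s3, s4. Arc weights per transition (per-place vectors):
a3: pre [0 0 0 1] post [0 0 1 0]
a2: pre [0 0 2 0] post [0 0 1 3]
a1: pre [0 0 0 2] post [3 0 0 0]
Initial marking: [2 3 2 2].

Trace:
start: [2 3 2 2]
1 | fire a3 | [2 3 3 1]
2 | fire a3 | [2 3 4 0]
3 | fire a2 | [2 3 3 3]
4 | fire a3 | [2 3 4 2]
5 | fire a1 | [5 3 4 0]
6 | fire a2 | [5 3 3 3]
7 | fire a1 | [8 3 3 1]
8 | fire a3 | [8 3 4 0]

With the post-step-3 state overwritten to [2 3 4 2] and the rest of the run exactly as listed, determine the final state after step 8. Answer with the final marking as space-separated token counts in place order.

5 3 5 1

state after step 3 := [2 3 4 2]
4 | fire a3 | [2 3 5 1]
5 | fire a1 | [2 3 5 1]
6 | fire a2 | [2 3 4 4]
7 | fire a1 | [5 3 4 2]
8 | fire a3 | [5 3 5 1]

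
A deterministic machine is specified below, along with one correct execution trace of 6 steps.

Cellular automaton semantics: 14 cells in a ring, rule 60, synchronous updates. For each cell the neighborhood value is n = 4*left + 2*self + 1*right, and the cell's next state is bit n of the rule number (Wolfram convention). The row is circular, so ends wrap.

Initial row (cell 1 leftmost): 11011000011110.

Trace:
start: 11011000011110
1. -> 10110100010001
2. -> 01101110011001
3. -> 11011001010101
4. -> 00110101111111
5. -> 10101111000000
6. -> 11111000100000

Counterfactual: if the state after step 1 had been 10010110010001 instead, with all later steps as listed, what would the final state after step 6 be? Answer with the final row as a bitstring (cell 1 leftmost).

state after step 1 := 10010110010001
2. -> 01011101011001
3. -> 11110011110101
4. -> 00001010001111
5. -> 10001111001000
6. -> 11001000101100

11001000101100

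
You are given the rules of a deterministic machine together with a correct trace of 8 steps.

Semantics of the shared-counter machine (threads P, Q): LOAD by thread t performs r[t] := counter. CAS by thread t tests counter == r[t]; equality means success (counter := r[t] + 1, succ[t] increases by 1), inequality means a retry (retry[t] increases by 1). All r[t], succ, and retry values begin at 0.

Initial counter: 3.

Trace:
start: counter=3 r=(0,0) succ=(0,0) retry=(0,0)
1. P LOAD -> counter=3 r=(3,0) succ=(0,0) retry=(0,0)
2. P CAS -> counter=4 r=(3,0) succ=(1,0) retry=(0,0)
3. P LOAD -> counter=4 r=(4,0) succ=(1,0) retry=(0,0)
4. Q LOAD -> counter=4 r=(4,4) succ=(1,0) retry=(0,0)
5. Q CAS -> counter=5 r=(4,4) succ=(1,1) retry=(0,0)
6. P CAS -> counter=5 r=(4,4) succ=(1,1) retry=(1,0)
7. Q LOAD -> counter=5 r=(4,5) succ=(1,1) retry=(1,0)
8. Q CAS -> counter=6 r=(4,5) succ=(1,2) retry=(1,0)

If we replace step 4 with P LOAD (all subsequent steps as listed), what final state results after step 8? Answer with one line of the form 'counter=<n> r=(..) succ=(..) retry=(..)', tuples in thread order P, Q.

counter=6 r=(4,5) succ=(2,1) retry=(0,1)

(re-executing from step 4 with the substitution; state before step 4: counter=4 r=(4,0) succ=(1,0) retry=(0,0))
4. P LOAD -> counter=4 r=(4,0) succ=(1,0) retry=(0,0)
5. Q CAS -> counter=4 r=(4,0) succ=(1,0) retry=(0,1)
6. P CAS -> counter=5 r=(4,0) succ=(2,0) retry=(0,1)
7. Q LOAD -> counter=5 r=(4,5) succ=(2,0) retry=(0,1)
8. Q CAS -> counter=6 r=(4,5) succ=(2,1) retry=(0,1)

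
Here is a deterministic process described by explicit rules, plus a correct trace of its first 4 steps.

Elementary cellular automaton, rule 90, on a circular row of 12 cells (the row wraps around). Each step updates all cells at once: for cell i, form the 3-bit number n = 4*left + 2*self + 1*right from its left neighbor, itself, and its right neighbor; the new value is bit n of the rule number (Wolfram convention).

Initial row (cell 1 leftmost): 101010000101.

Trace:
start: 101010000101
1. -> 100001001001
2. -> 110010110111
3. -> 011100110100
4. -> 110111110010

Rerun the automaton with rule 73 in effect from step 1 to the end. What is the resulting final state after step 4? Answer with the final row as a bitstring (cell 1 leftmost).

100000110101

(re-executing steps 1..4 under rule 73; state before step 1: 101010000101)
1. -> 100000110001
2. -> 101110110101
3. -> 101010110001
4. -> 100000110101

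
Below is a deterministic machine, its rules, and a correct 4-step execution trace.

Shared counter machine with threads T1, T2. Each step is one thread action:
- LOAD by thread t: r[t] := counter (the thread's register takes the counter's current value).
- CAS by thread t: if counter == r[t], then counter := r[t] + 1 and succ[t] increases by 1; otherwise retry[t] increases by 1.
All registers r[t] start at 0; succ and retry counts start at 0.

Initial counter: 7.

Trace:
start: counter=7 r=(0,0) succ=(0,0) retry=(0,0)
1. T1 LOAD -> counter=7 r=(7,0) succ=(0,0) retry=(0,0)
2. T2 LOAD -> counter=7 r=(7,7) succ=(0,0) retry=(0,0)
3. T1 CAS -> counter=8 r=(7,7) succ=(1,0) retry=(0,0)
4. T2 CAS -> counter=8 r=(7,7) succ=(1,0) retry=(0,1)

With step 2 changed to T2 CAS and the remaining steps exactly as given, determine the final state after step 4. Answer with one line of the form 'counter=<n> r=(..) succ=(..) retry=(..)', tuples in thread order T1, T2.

counter=8 r=(7,0) succ=(1,0) retry=(0,2)

(re-executing from step 2 with the substitution; state before step 2: counter=7 r=(7,0) succ=(0,0) retry=(0,0))
2. T2 CAS -> counter=7 r=(7,0) succ=(0,0) retry=(0,1)
3. T1 CAS -> counter=8 r=(7,0) succ=(1,0) retry=(0,1)
4. T2 CAS -> counter=8 r=(7,0) succ=(1,0) retry=(0,2)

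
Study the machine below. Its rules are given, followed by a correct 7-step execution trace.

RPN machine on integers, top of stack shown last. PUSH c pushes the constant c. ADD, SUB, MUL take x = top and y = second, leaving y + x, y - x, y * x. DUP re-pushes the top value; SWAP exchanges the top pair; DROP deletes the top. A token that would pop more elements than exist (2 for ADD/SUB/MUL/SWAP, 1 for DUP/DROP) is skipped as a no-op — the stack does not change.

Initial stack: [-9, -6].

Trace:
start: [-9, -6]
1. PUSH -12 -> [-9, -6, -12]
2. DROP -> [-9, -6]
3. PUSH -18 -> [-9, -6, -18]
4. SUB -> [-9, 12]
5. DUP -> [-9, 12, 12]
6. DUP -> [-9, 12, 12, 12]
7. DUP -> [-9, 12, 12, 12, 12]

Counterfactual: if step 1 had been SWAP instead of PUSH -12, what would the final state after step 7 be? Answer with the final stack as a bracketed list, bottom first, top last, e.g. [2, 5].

[12, 12, 12, 12]

(re-executing from step 1 with the substitution; state before step 1: [-9, -6])
1. SWAP -> [-6, -9]
2. DROP -> [-6]
3. PUSH -18 -> [-6, -18]
4. SUB -> [12]
5. DUP -> [12, 12]
6. DUP -> [12, 12, 12]
7. DUP -> [12, 12, 12, 12]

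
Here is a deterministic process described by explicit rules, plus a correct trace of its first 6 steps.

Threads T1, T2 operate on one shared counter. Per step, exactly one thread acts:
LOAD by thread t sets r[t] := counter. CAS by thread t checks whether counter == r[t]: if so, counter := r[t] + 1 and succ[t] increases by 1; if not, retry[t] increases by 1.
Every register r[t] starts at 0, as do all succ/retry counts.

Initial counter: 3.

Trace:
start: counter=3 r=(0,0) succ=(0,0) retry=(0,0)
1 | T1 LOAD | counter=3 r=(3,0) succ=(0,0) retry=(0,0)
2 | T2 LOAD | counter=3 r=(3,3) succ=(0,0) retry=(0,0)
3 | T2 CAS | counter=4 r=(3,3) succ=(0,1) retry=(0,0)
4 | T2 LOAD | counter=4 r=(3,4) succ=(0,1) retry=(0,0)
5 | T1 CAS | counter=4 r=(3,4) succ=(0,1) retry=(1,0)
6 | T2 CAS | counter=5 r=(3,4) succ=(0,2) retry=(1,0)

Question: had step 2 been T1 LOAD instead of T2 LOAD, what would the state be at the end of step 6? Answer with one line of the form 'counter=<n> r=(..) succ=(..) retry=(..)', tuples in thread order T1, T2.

(re-executing from step 2 with the substitution; state before step 2: counter=3 r=(3,0) succ=(0,0) retry=(0,0))
2 | T1 LOAD | counter=3 r=(3,0) succ=(0,0) retry=(0,0)
3 | T2 CAS | counter=3 r=(3,0) succ=(0,0) retry=(0,1)
4 | T2 LOAD | counter=3 r=(3,3) succ=(0,0) retry=(0,1)
5 | T1 CAS | counter=4 r=(3,3) succ=(1,0) retry=(0,1)
6 | T2 CAS | counter=4 r=(3,3) succ=(1,0) retry=(0,2)

counter=4 r=(3,3) succ=(1,0) retry=(0,2)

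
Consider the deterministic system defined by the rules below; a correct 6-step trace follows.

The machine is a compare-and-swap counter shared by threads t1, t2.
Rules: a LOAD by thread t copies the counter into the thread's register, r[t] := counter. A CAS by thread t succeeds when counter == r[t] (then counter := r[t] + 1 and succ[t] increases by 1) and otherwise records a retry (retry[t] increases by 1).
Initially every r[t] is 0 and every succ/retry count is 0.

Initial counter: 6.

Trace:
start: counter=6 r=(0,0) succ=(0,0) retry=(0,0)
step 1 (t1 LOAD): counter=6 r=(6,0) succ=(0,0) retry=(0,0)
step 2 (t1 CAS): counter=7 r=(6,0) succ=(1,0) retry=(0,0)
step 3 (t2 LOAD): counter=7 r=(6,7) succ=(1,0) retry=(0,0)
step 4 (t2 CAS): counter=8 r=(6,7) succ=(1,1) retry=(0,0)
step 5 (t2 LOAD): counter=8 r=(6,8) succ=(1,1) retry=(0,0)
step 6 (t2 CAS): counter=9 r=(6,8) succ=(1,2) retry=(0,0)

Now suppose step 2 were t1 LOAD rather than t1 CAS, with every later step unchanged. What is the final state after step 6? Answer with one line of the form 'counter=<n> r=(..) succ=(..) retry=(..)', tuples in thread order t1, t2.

(re-executing from step 2 with the substitution; state before step 2: counter=6 r=(6,0) succ=(0,0) retry=(0,0))
step 2 (t1 LOAD): counter=6 r=(6,0) succ=(0,0) retry=(0,0)
step 3 (t2 LOAD): counter=6 r=(6,6) succ=(0,0) retry=(0,0)
step 4 (t2 CAS): counter=7 r=(6,6) succ=(0,1) retry=(0,0)
step 5 (t2 LOAD): counter=7 r=(6,7) succ=(0,1) retry=(0,0)
step 6 (t2 CAS): counter=8 r=(6,7) succ=(0,2) retry=(0,0)

counter=8 r=(6,7) succ=(0,2) retry=(0,0)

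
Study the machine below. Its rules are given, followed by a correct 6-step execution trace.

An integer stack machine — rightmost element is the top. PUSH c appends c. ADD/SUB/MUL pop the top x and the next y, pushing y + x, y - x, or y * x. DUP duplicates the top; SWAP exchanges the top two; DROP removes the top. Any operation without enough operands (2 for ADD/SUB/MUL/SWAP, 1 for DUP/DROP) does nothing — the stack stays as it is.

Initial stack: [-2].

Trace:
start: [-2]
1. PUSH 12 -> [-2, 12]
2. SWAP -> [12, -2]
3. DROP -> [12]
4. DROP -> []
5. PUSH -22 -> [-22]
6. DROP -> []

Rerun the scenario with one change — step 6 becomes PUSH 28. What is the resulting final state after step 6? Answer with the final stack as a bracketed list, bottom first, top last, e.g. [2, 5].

(re-executing from step 6 with the substitution; state before step 6: [-22])
6. PUSH 28 -> [-22, 28]

[-22, 28]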